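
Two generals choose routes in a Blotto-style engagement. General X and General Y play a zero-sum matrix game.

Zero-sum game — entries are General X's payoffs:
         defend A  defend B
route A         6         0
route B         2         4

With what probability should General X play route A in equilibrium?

Row minima are 0 and 2, so General X's maximin is 2; column maxima are 6 and 4, so General Y's minimax is 4. These differ, so the equilibrium is in mixed strategies.
Let General X play route A with probability p. General Y is indifferent when 6p + 2(1−p) = 4(1−p), giving p = 1/4.

1/4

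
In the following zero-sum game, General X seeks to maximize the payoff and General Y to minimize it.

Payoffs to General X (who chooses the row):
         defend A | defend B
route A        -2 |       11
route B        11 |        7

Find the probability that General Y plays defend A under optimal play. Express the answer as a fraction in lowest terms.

Row minima are -2 and 7, so General X's maximin is 7; column maxima are 11 and 11, so General Y's minimax is 11. These differ, so the equilibrium is in mixed strategies.
Let General Y play defend A with probability q. General X is indifferent when −2q + 11(1−q) = 11q + 7(1−q), giving q = 4/17.

4/17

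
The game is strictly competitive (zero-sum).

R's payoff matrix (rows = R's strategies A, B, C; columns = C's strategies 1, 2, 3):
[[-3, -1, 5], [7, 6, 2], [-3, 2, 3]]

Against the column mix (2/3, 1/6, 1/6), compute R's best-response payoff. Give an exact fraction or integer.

6

A: (-3)·(2/3) + (-1)·(1/6) + (5)·(1/6) = -4/3.
B: (7)·(2/3) + (6)·(1/6) + (2)·(1/6) = 6.
C: (-3)·(2/3) + (2)·(1/6) + (3)·(1/6) = -7/6.
The best pure response is B with expected payoff 6.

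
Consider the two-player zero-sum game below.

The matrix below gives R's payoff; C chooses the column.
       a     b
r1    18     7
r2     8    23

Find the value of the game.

Row minima are 7 and 8, so R's maximin is 8; column maxima are 18 and 23, so C's minimax is 18. These differ, so the equilibrium is in mixed strategies.
Let R play r1 with probability p. C is indifferent when 18p + 8(1−p) = 7p + 23(1−p), giving p = 15/26.
Let C play a with probability q. R is indifferent when 18q + 7(1−q) = 8q + 23(1−q), giving q = 8/13.
The value is 18·(8/13) + (7)·(5/13) = 179/13.

179/13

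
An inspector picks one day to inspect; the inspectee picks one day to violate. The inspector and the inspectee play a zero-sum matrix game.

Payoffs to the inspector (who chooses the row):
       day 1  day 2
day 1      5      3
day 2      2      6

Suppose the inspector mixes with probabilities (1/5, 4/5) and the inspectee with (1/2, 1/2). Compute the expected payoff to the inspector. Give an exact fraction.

Against (1/2, 1/2), each row's expected payoff is day 1: 4; day 2: 4.
Taking the (1/5, 4/5)-weighted average: (1/5)·(4) + (4/5)·(4) = 4.

4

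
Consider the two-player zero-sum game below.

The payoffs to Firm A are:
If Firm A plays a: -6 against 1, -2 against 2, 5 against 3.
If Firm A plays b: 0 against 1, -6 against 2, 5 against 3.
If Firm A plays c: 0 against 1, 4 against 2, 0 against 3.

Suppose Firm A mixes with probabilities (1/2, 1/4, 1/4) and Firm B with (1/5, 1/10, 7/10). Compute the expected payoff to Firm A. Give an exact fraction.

Against (1/5, 1/10, 7/10), each row's expected payoff is a: 21/10; b: 29/10; c: 2/5.
Taking the (1/2, 1/4, 1/4)-weighted average: (1/2)·(21/10) + (1/4)·(29/10) + (1/4)·(2/5) = 15/8.

15/8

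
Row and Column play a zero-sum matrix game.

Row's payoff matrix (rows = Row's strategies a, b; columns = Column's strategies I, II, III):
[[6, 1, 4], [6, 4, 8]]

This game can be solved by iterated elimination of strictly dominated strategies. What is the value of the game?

Column III is strictly dominated by II for Column (1<4, 4<8); eliminate III.
Column I is strictly dominated by II for Column (1<6, 4<6); eliminate I.
Row a is strictly dominated by row b (4>1); eliminate a.
Only (b, II) remains, with payoff 4.

4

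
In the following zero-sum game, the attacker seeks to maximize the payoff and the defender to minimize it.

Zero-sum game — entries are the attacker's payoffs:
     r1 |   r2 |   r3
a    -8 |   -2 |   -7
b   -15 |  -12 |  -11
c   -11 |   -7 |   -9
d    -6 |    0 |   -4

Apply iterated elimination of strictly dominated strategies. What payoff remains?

-6

Column r3 is strictly dominated by r1 for the defender (-8<-7, -15<-11, -11<-9, -6<-4); eliminate r3.
Row a is strictly dominated by row d (-6>-8, 0>-2); eliminate a.
Column r2 is strictly dominated by r1 for the defender (-15<-12, -11<-7, -6<0); eliminate r2.
Row b is strictly dominated by row c (-11>-15); eliminate b.
Row c is strictly dominated by row d (-6>-11); eliminate c.
Only (d, r1) remains, with payoff -6.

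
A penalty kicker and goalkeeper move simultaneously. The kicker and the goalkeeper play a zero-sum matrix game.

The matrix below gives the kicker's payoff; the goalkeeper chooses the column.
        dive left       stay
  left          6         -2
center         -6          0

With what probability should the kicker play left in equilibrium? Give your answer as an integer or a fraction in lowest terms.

3/7

Row minima are -2 and -6, so the kicker's maximin is -2; column maxima are 6 and 0, so the goalkeeper's minimax is 0. These differ, so the equilibrium is in mixed strategies.
Let the kicker play left with probability p. The goalkeeper is indifferent when 6p − 6(1−p) = −2p, giving p = 3/7.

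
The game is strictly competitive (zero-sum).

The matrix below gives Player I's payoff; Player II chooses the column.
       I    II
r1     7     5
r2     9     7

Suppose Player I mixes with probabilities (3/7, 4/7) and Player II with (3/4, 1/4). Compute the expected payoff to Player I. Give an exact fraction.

Against (3/4, 1/4), each row's expected payoff is r1: 13/2; r2: 17/2.
Taking the (3/7, 4/7)-weighted average: (3/7)·(13/2) + (4/7)·(17/2) = 107/14.

107/14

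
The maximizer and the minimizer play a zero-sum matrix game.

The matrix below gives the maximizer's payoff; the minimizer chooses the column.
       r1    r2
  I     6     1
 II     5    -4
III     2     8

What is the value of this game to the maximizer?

Row II is strictly dominated by row I, so the maximizer never plays it.
The remaining 2×2 game on (I, III) × (r1, r2) has no saddle point. Let the maximizer play I with probability p; indifference gives 6p + 2(1−p) = p + 8(1−p), so p = 6/11.
Similarly the minimizer's optimal q on r1 is 7/11, and the value is 6·(7/11) + (1)·(4/11) = 46/11.

46/11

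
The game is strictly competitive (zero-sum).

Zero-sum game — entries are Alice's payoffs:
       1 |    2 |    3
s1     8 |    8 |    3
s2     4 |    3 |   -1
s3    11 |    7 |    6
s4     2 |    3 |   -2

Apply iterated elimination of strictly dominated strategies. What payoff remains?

6

Row s2 is strictly dominated by row s1 (8>4, 8>3, 3>-1); eliminate s2.
Row s4 is strictly dominated by row s1 (8>2, 8>3, 3>-2); eliminate s4.
Column 1 is strictly dominated by 3 for Bob (3<8, 6<11); eliminate 1.
Column 2 is strictly dominated by 3 for Bob (3<8, 6<7); eliminate 2.
Row s1 is strictly dominated by row s3 (6>3); eliminate s1.
Only (s3, 3) remains, with payoff 6.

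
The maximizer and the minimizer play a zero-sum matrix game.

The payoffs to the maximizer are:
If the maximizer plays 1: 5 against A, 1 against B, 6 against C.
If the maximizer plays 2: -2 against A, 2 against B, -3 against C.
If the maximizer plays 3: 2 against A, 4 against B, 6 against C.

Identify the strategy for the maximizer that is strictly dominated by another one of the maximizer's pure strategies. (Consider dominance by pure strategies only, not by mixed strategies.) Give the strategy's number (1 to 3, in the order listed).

2

Compare 2 with 3: 2 > -2, 4 > 2, 6 > -3.
So 3 strictly dominates 2 for the maximizer; 2 is strictly dominated.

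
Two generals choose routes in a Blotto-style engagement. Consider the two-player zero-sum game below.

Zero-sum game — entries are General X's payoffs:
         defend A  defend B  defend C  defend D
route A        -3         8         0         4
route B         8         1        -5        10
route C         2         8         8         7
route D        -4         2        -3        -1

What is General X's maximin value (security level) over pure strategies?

2

The worst-case payoff for each row is route A: -3, route B: -5, route C: 2, route D: -4.
The best of these is 2.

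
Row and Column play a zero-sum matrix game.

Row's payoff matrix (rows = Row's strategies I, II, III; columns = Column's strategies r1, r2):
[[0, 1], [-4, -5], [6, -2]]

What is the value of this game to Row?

Row II is strictly dominated by row I, so Row never plays it.
The remaining 2×2 game on (I, III) × (r1, r2) has no saddle point. Let Row play I with probability p; indifference gives 6(1−p) = p − 2(1−p), so p = 8/9.
Similarly Column's optimal q on r1 is 1/3, and the value is 0·(1/3) + (1)·(2/3) = 2/3.

2/3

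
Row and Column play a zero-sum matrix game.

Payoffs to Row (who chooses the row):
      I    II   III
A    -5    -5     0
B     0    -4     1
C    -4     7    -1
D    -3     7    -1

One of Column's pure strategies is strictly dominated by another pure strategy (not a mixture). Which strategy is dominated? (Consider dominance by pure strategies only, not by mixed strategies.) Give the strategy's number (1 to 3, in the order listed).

Column prefers columns that give Row less. Compare III with I: -5 < 0, 0 < 1, -4 < -1, -3 < -1.
So I strictly dominates III for Column; III is strictly dominated.

3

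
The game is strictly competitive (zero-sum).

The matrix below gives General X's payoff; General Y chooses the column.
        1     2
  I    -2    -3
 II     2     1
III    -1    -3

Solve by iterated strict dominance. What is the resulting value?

Row III is strictly dominated by row II (2>-1, 1>-3); eliminate III.
Row I is strictly dominated by row II (2>-2, 1>-3); eliminate I.
Column 1 is strictly dominated by 2 for General Y (1<2); eliminate 1.
Only (II, 2) remains, with payoff 1.

1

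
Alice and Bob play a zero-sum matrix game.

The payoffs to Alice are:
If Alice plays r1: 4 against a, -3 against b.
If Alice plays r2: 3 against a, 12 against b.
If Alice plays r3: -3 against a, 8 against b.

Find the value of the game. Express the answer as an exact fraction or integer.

57/16

Row r3 is strictly dominated by row r2, so Alice never plays it.
The remaining 2×2 game on (r1, r2) × (a, b) has no saddle point. Let Alice play r1 with probability p; indifference gives 4p + 3(1−p) = −3p + 12(1−p), so p = 9/16.
Similarly Bob's optimal q on a is 15/16, and the value is 4·(15/16) + (-3)·(1/16) = 57/16.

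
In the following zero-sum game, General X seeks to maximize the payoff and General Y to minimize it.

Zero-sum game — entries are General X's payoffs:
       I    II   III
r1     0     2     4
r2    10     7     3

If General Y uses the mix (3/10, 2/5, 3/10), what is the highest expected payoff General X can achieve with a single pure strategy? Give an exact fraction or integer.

r1: (0)·(3/10) + (2)·(2/5) + (4)·(3/10) = 2.
r2: (10)·(3/10) + (7)·(2/5) + (3)·(3/10) = 67/10.
The best pure response is r2 with expected payoff 67/10.

67/10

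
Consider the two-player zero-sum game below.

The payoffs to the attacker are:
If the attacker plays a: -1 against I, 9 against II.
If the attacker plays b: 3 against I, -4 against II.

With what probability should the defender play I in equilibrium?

13/17

Row minima are -1 and -4, so the attacker's maximin is -1; column maxima are 3 and 9, so the defender's minimax is 3. These differ, so the equilibrium is in mixed strategies.
Let the defender play I with probability q. The attacker is indifferent when −q + 9(1−q) = 3q − 4(1−q), giving q = 13/17.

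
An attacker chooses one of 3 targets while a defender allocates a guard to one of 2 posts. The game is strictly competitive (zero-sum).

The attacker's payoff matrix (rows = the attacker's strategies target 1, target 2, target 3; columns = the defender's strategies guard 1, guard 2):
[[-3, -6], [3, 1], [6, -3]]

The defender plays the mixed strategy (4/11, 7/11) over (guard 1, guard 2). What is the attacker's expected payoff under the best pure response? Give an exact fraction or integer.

target 1: (-3)·(4/11) + (-6)·(7/11) = -54/11.
target 2: (3)·(4/11) + (1)·(7/11) = 19/11.
target 3: (6)·(4/11) + (-3)·(7/11) = 3/11.
The best pure response is target 2 with expected payoff 19/11.

19/11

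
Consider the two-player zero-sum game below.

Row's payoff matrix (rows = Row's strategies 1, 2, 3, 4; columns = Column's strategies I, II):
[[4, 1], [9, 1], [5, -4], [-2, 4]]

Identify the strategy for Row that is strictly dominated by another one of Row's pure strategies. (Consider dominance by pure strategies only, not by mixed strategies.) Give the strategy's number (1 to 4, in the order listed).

3

Compare 3 with 2: 9 > 5, 1 > -4.
So 2 strictly dominates 3 for Row; 3 is strictly dominated.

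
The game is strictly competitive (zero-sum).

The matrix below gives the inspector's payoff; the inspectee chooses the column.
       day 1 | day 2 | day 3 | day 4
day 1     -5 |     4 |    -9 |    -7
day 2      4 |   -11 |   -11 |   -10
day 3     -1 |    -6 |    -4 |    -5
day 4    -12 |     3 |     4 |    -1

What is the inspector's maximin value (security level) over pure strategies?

The worst-case payoff for each row is day 1: -9, day 2: -11, day 3: -6, day 4: -12.
The best of these is -6.

-6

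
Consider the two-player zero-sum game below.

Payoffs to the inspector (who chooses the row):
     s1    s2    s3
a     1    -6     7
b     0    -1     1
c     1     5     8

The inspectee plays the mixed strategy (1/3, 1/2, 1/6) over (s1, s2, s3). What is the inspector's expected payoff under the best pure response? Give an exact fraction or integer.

25/6

a: (1)·(1/3) + (-6)·(1/2) + (7)·(1/6) = -3/2.
b: (0)·(1/3) + (-1)·(1/2) + (1)·(1/6) = -1/3.
c: (1)·(1/3) + (5)·(1/2) + (8)·(1/6) = 25/6.
The best pure response is c with expected payoff 25/6.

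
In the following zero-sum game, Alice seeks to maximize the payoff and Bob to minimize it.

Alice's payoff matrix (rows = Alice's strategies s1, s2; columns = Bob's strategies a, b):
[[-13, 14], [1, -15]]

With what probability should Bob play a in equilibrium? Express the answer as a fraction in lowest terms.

29/43

Row minima are -13 and -15, so Alice's maximin is -13; column maxima are 1 and 14, so Bob's minimax is 1. These differ, so the equilibrium is in mixed strategies.
Let Bob play a with probability q. Alice is indifferent when −13q + 14(1−q) = q − 15(1−q), giving q = 29/43.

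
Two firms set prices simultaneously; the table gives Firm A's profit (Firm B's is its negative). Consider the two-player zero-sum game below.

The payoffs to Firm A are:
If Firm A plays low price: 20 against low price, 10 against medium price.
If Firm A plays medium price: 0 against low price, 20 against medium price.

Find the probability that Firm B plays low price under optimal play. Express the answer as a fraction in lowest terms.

Row minima are 10 and 0, so Firm A's maximin is 10; column maxima are 20 and 20, so Firm B's minimax is 20. These differ, so the equilibrium is in mixed strategies.
Let Firm B play low price with probability q. Firm A is indifferent when 20q + 10(1−q) = 20(1−q), giving q = 1/3.

1/3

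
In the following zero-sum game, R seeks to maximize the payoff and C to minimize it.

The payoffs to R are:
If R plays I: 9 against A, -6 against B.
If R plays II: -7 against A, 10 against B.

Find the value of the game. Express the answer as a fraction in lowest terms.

Row minima are -6 and -7, so R's maximin is -6; column maxima are 9 and 10, so C's minimax is 9. These differ, so the equilibrium is in mixed strategies.
Let R play I with probability p. C is indifferent when 9p − 7(1−p) = −6p + 10(1−p), giving p = 17/32.
Let C play A with probability q. R is indifferent when 9q − 6(1−q) = −7q + 10(1−q), giving q = 1/2.
The value is 9·(1/2) + (-6)·(1/2) = 3/2.

3/2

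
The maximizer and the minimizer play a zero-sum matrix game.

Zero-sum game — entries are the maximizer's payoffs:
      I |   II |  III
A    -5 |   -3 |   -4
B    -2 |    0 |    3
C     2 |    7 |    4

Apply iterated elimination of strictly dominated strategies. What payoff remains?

2

Column II is strictly dominated by I for the minimizer (-5<-3, -2<0, 2<7); eliminate II.
Column III is strictly dominated by I for the minimizer (-5<-4, -2<3, 2<4); eliminate III.
Row A is strictly dominated by row B (-2>-5); eliminate A.
Row B is strictly dominated by row C (2>-2); eliminate B.
Only (C, I) remains, with payoff 2.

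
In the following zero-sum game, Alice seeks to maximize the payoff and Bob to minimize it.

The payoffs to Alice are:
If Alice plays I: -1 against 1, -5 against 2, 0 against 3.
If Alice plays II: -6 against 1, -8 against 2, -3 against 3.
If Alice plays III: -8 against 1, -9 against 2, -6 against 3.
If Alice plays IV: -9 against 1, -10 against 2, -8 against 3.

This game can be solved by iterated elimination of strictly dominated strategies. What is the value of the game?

Row IV is strictly dominated by row I (-1>-9, -5>-10, 0>-8); eliminate IV.
Column 3 is strictly dominated by 1 for Bob (-1<0, -6<-3, -8<-6); eliminate 3.
Row II is strictly dominated by row I (-1>-6, -5>-8); eliminate II.
Row III is strictly dominated by row I (-1>-8, -5>-9); eliminate III.
Column 1 is strictly dominated by 2 for Bob (-5<-1); eliminate 1.
Only (I, 2) remains, with payoff -5.

-5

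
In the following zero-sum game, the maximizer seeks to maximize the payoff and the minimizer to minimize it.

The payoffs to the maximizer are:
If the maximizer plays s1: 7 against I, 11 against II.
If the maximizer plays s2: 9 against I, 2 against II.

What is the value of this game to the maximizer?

85/11

Row minima are 7 and 2, so the maximizer's maximin is 7; column maxima are 9 and 11, so the minimizer's minimax is 9. These differ, so the equilibrium is in mixed strategies.
Let the maximizer play s1 with probability p. The minimizer is indifferent when 7p + 9(1−p) = 11p + 2(1−p), giving p = 7/11.
Let the minimizer play I with probability q. The maximizer is indifferent when 7q + 11(1−q) = 9q + 2(1−q), giving q = 9/11.
The value is 7·(9/11) + (11)·(2/11) = 85/11.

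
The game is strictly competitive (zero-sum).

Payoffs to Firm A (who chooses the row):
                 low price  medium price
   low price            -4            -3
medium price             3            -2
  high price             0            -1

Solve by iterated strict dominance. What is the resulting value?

Row low price is strictly dominated by row medium price (3>-4, -2>-3); eliminate low price.
Column low price is strictly dominated by medium price for Firm B (-2<3, -1<0); eliminate low price.
Row medium price is strictly dominated by row high price (-1>-2); eliminate medium price.
Only (high price, medium price) remains, with payoff -1.

-1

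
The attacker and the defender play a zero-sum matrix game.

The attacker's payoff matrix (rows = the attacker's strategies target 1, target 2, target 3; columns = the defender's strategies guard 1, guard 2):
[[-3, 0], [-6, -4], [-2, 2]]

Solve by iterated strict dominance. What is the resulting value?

-2

Column guard 2 is strictly dominated by guard 1 for the defender (-3<0, -6<-4, -2<2); eliminate guard 2.
Row target 1 is strictly dominated by row target 3 (-2>-3); eliminate target 1.
Row target 2 is strictly dominated by row target 3 (-2>-6); eliminate target 2.
Only (target 3, guard 1) remains, with payoff -2.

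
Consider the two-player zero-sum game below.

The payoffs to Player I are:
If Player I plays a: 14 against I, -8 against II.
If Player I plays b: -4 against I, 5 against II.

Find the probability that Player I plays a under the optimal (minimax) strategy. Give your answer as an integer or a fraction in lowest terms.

9/31

Row minima are -8 and -4, so Player I's maximin is -4; column maxima are 14 and 5, so Player II's minimax is 5. These differ, so the equilibrium is in mixed strategies.
Let Player I play a with probability p. Player II is indifferent when 14p − 4(1−p) = −8p + 5(1−p), giving p = 9/31.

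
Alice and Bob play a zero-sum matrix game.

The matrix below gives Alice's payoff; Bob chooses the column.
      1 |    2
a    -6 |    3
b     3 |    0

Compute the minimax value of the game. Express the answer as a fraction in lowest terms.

3/4

Row minima are -6 and 0, so Alice's maximin is 0; column maxima are 3 and 3, so Bob's minimax is 3. These differ, so the equilibrium is in mixed strategies.
Let Alice play a with probability p. Bob is indifferent when −6p + 3(1−p) = 3p, giving p = 1/4.
Let Bob play 1 with probability q. Alice is indifferent when −6q + 3(1−q) = 3q, giving q = 1/4.
The value is -6·(1/4) + (3)·(3/4) = 3/4.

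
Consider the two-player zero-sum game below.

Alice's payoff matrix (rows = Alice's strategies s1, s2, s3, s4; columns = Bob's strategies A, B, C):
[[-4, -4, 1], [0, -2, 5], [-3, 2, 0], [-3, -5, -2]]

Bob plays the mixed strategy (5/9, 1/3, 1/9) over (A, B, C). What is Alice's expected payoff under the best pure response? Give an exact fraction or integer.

-1/9

s1: (-4)·(5/9) + (-4)·(1/3) + (1)·(1/9) = -31/9.
s2: (0)·(5/9) + (-2)·(1/3) + (5)·(1/9) = -1/9.
s3: (-3)·(5/9) + (2)·(1/3) + (0)·(1/9) = -1.
s4: (-3)·(5/9) + (-5)·(1/3) + (-2)·(1/9) = -32/9.
The best pure response is s2 with expected payoff -1/9.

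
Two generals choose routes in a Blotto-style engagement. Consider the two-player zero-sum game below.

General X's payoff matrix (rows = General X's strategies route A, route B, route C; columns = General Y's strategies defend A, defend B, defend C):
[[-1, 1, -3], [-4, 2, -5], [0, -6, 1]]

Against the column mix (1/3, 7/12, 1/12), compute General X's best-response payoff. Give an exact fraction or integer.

0

route A: (-1)·(1/3) + (1)·(7/12) + (-3)·(1/12) = 0.
route B: (-4)·(1/3) + (2)·(7/12) + (-5)·(1/12) = -7/12.
route C: (0)·(1/3) + (-6)·(7/12) + (1)·(1/12) = -41/12.
The best pure response is route A with expected payoff 0.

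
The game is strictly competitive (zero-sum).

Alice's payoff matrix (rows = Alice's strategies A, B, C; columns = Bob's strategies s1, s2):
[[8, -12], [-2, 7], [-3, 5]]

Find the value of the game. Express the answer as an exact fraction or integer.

32/29

Row C is strictly dominated by row B, so Alice never plays it.
The remaining 2×2 game on (A, B) × (s1, s2) has no saddle point. Let Alice play A with probability p; indifference gives 8p − 2(1−p) = −12p + 7(1−p), so p = 9/29.
Similarly Bob's optimal q on s1 is 19/29, and the value is 8·(19/29) + (-12)·(10/29) = 32/29.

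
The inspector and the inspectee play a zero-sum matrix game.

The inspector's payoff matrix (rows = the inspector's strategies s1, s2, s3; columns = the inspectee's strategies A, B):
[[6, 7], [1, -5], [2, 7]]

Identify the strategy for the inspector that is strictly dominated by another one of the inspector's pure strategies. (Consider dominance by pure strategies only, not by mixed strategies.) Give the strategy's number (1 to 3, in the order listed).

2

Compare s2 with s1: 6 > 1, 7 > -5.
So s1 strictly dominates s2 for the inspector; s2 is strictly dominated.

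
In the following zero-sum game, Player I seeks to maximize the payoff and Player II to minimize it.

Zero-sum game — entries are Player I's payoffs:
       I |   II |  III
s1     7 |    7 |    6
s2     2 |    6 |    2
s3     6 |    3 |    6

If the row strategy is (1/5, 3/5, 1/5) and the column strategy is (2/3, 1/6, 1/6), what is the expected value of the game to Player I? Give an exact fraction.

61/15

Against (2/3, 1/6, 1/6), each row's expected payoff is s1: 41/6; s2: 8/3; s3: 11/2.
Taking the (1/5, 3/5, 1/5)-weighted average: (1/5)·(41/6) + (3/5)·(8/3) + (1/5)·(11/2) = 61/15.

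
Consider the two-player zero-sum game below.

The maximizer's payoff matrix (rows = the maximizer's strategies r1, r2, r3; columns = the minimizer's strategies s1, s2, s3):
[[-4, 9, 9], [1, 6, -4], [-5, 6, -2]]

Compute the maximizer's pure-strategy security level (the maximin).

-4

The worst-case payoff for each row is r1: -4, r2: -4, r3: -5.
The best of these is -4.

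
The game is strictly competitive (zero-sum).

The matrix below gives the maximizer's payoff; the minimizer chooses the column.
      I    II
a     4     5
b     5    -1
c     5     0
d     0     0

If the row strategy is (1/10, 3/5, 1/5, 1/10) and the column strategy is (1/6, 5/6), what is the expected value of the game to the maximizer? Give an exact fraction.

13/20

Against (1/6, 5/6), each row's expected payoff is a: 29/6; b: 0; c: 5/6; d: 0.
Taking the (1/10, 3/5, 1/5, 1/10)-weighted average: (1/10)·(29/6) + (3/5)·(0) + (1/5)·(5/6) + (1/10)·(0) = 13/20.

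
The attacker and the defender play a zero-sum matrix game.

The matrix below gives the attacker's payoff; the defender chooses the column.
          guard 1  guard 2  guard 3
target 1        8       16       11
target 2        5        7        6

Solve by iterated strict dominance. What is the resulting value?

Column guard 3 is strictly dominated by guard 1 for the defender (8<11, 5<6); eliminate guard 3.
Row target 2 is strictly dominated by row target 1 (8>5, 16>7); eliminate target 2.
Column guard 2 is strictly dominated by guard 1 for the defender (8<16); eliminate guard 2.
Only (target 1, guard 1) remains, with payoff 8.

8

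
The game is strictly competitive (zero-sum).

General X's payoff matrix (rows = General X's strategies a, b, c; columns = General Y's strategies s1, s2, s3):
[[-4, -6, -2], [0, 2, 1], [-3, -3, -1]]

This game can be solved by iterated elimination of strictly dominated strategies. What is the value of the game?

Column s3 is strictly dominated by s1 for General Y (-4<-2, 0<1, -3<-1); eliminate s3.
Row a is strictly dominated by row b (0>-4, 2>-6); eliminate a.
Row c is strictly dominated by row b (0>-3, 2>-3); eliminate c.
Column s2 is strictly dominated by s1 for General Y (0<2); eliminate s2.
Only (b, s1) remains, with payoff 0.

0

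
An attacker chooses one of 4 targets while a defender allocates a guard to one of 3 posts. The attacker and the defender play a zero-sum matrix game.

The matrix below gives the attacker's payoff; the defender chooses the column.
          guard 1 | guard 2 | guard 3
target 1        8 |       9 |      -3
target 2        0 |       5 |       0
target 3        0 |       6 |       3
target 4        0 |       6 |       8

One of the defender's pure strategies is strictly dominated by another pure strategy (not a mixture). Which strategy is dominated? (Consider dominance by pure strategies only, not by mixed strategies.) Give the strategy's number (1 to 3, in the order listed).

The defender prefers columns that give the attacker less. Compare guard 2 with guard 1: 8 < 9, 0 < 5, 0 < 6, 0 < 6.
So guard 1 strictly dominates guard 2 for the defender; guard 2 is strictly dominated.

2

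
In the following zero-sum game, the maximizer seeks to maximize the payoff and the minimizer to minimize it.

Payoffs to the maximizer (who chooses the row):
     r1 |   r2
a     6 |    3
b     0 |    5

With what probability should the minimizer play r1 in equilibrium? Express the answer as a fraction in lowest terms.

1/4

Row minima are 3 and 0, so the maximizer's maximin is 3; column maxima are 6 and 5, so the minimizer's minimax is 5. These differ, so the equilibrium is in mixed strategies.
Let the minimizer play r1 with probability q. The maximizer is indifferent when 6q + 3(1−q) = 5(1−q), giving q = 1/4.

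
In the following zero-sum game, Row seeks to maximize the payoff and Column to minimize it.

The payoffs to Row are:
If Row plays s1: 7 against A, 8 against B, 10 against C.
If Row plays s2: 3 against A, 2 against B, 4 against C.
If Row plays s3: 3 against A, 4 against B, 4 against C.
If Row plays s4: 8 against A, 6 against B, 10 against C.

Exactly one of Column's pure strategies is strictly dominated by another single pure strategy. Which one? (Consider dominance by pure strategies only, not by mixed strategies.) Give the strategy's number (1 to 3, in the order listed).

Column prefers columns that give Row less. Compare C with A: 7 < 10, 3 < 4, 3 < 4, 8 < 10.
So A strictly dominates C for Column; C is strictly dominated.

3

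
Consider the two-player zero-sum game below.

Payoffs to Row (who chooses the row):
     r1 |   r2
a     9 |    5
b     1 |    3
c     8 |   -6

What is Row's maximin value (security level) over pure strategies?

5

The worst-case payoff for each row is a: 5, b: 1, c: -6.
The best of these is 5.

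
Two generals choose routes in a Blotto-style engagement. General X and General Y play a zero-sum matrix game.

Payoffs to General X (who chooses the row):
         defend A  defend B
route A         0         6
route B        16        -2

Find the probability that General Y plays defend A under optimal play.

1/3

Row minima are 0 and -2, so General X's maximin is 0; column maxima are 16 and 6, so General Y's minimax is 6. These differ, so the equilibrium is in mixed strategies.
Let General Y play defend A with probability q. General X is indifferent when 6(1−q) = 16q − 2(1−q), giving q = 1/3.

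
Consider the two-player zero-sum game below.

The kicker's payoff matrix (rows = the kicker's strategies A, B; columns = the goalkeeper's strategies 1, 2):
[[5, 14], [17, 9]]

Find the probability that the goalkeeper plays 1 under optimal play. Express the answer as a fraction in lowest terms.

Row minima are 5 and 9, so the kicker's maximin is 9; column maxima are 17 and 14, so the goalkeeper's minimax is 14. These differ, so the equilibrium is in mixed strategies.
Let the goalkeeper play 1 with probability q. The kicker is indifferent when 5q + 14(1−q) = 17q + 9(1−q), giving q = 5/17.

5/17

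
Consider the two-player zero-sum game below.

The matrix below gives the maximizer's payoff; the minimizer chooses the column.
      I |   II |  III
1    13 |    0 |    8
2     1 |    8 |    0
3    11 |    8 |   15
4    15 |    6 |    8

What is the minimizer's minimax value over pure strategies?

The worst case (largest entry) in each column is I: 15, II: 8, III: 15.
The best (smallest) of these is 8.

8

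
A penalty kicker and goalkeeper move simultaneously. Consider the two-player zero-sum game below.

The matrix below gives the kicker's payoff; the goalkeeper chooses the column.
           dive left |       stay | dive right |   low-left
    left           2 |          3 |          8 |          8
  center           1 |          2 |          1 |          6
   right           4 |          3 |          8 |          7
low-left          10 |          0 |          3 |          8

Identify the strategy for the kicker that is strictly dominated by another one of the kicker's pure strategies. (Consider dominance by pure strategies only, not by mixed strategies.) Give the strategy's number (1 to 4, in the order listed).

2

Compare center with left: 2 > 1, 3 > 2, 8 > 1, 8 > 6.
So left strictly dominates center for the kicker; center is strictly dominated.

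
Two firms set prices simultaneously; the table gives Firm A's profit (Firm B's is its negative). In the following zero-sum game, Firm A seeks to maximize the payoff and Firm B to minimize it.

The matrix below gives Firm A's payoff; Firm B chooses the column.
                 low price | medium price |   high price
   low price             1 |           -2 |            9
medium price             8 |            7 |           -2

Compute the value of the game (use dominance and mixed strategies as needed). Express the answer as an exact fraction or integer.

Column low price is strictly dominated by medium price for Firm B (it gives Firm A more in every row).
The remaining 2×2 game on (low price, medium price) × (medium price, high price) has no saddle point. Let Firm A play low price with probability p; indifference gives −2p + 7(1−p) = 9p − 2(1−p), so p = 9/20.
Similarly Firm B's optimal q on medium price is 11/20, and the value is -2·(11/20) + (9)·(9/20) = 59/20.

59/20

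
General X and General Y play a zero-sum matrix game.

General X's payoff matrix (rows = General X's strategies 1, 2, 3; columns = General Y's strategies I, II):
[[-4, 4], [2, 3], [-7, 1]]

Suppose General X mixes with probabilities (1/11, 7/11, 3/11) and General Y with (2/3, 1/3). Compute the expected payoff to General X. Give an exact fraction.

2/11

Against (2/3, 1/3), each row's expected payoff is 1: -4/3; 2: 7/3; 3: -13/3.
Taking the (1/11, 7/11, 3/11)-weighted average: (1/11)·(-4/3) + (7/11)·(7/3) + (3/11)·(-13/3) = 2/11.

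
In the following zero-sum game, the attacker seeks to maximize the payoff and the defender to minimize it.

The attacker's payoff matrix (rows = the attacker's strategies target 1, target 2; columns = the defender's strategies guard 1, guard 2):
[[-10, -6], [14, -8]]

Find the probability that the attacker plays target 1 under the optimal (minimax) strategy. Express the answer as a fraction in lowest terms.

11/13

Row minima are -10 and -8, so the attacker's maximin is -8; column maxima are 14 and -6, so the defender's minimax is -6. These differ, so the equilibrium is in mixed strategies.
Let the attacker play target 1 with probability p. The defender is indifferent when −10p + 14(1−p) = −6p − 8(1−p), giving p = 11/13.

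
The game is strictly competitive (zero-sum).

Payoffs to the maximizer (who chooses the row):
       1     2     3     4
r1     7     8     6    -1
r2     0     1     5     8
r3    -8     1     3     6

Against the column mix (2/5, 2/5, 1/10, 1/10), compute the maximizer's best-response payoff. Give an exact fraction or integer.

r1: (7)·(2/5) + (8)·(2/5) + (6)·(1/10) + (-1)·(1/10) = 13/2.
r2: (0)·(2/5) + (1)·(2/5) + (5)·(1/10) + (8)·(1/10) = 17/10.
r3: (-8)·(2/5) + (1)·(2/5) + (3)·(1/10) + (6)·(1/10) = -19/10.
The best pure response is r1 with expected payoff 13/2.

13/2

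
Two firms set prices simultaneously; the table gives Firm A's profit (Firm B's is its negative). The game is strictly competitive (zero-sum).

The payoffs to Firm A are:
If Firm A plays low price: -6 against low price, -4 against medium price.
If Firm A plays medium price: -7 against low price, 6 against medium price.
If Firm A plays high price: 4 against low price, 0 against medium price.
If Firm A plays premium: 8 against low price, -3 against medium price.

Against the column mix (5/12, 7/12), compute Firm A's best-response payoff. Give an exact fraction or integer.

low price: (-6)·(5/12) + (-4)·(7/12) = -29/6.
medium price: (-7)·(5/12) + (6)·(7/12) = 7/12.
high price: (4)·(5/12) + (0)·(7/12) = 5/3.
premium: (8)·(5/12) + (-3)·(7/12) = 19/12.
The best pure response is high price with expected payoff 5/3.

5/3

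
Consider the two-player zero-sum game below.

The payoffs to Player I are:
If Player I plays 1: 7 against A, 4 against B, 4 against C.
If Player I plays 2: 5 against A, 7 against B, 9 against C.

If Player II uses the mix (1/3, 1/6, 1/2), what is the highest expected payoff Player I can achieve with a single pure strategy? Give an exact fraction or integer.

22/3

1: (7)·(1/3) + (4)·(1/6) + (4)·(1/2) = 5.
2: (5)·(1/3) + (7)·(1/6) + (9)·(1/2) = 22/3.
The best pure response is 2 with expected payoff 22/3.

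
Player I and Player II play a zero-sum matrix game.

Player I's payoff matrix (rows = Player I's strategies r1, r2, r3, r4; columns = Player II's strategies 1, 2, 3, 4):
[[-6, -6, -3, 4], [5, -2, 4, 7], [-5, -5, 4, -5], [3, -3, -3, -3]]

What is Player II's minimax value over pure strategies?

The worst case (largest entry) in each column is 1: 5, 2: -2, 3: 4, 4: 7.
The best (smallest) of these is -2.

-2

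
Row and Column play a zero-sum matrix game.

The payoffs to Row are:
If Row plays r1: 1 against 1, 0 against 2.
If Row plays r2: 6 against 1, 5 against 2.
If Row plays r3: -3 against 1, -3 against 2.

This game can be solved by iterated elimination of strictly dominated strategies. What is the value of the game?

Row r3 is strictly dominated by row r1 (1>-3, 0>-3); eliminate r3.
Row r1 is strictly dominated by row r2 (6>1, 5>0); eliminate r1.
Column 1 is strictly dominated by 2 for Column (5<6); eliminate 1.
Only (r2, 2) remains, with payoff 5.

5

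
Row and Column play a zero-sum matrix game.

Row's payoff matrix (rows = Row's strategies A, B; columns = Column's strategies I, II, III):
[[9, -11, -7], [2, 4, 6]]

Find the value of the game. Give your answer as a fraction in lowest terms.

Column III is strictly dominated by II for Column (it gives Row more in every row).
The remaining 2×2 game on (A, B) × (I, II) has no saddle point. Let Row play A with probability p; indifference gives 9p + 2(1−p) = −11p + 4(1−p), so p = 1/11.
Similarly Column's optimal q on I is 15/22, and the value is 9·(15/22) + (-11)·(7/22) = 29/11.

29/11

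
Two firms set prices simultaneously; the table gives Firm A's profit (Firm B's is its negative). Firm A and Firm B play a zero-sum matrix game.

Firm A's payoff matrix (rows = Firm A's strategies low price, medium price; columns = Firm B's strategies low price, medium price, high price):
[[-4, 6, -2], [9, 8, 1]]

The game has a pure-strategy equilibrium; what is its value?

Row minima: -4, 1 → Firm A's maximin is 1.
Column maxima: 9, 8, 1 → Firm B's minimax is 1.
They coincide at (medium price, high price), so the value is 1.

1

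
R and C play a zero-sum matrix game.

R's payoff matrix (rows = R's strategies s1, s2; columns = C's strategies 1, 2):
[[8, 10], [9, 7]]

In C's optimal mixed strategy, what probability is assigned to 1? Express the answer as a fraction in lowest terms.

Row minima are 8 and 7, so R's maximin is 8; column maxima are 9 and 10, so C's minimax is 9. These differ, so the equilibrium is in mixed strategies.
Let C play 1 with probability q. R is indifferent when 8q + 10(1−q) = 9q + 7(1−q), giving q = 3/4.

3/4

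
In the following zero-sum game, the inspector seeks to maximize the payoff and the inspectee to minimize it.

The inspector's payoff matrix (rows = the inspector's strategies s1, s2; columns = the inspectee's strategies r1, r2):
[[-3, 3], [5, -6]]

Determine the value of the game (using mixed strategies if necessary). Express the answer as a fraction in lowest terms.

Row minima are -3 and -6, so the inspector's maximin is -3; column maxima are 5 and 3, so the inspectee's minimax is 3. These differ, so the equilibrium is in mixed strategies.
Let the inspector play s1 with probability p. The inspectee is indifferent when −3p + 5(1−p) = 3p − 6(1−p), giving p = 11/17.
Let the inspectee play r1 with probability q. The inspector is indifferent when −3q + 3(1−q) = 5q − 6(1−q), giving q = 9/17.
The value is -3·(9/17) + (3)·(8/17) = -3/17.

-3/17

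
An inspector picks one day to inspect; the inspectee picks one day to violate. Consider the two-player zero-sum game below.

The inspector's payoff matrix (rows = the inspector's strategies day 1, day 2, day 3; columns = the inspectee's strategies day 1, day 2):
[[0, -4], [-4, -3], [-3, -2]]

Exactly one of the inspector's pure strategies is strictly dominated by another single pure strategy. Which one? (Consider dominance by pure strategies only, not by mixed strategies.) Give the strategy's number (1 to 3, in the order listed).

2

Compare day 2 with day 3: -3 > -4, -2 > -3.
So day 3 strictly dominates day 2 for the inspector; day 2 is strictly dominated.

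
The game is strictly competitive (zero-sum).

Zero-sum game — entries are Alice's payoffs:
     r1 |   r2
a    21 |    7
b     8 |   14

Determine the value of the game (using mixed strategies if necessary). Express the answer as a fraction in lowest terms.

119/10

Row minima are 7 and 8, so Alice's maximin is 8; column maxima are 21 and 14, so Bob's minimax is 14. These differ, so the equilibrium is in mixed strategies.
Let Alice play a with probability p. Bob is indifferent when 21p + 8(1−p) = 7p + 14(1−p), giving p = 3/10.
Let Bob play r1 with probability q. Alice is indifferent when 21q + 7(1−q) = 8q + 14(1−q), giving q = 7/20.
The value is 21·(7/20) + (7)·(13/20) = 119/10.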